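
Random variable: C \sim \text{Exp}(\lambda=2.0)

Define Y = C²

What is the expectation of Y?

E[C²] = Var(C) + (E[C])² = 0.25 + 0.25 = 0.5

0.5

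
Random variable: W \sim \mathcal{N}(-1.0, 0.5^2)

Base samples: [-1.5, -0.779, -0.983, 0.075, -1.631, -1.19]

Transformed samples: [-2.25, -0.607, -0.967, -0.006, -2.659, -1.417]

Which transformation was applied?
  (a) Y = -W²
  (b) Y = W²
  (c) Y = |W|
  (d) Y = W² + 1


Checking option (a) Y = -W²:
  W = -1.5 -> Y = -2.25 ✓
  W = -0.779 -> Y = -0.607 ✓
  W = -0.983 -> Y = -0.967 ✓
All samples match this transformation.

(a) -W²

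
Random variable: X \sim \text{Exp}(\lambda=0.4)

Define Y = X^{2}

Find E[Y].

E[Y] = 1*E[X²]
E[X] = 2.5
E[X²] = Var(X) + (E[X])² = 6.25 + 6.25 = 12.5
E[Y] = 1*12.5 = 12.5

12.5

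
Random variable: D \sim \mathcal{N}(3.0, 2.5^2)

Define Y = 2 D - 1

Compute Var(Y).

For Y = aD + b: Var(Y) = a² * Var(D)
Var(D) = 2.5^2 = 6.25
Var(Y) = 2² * 6.25 = 4 * 6.25 = 25

25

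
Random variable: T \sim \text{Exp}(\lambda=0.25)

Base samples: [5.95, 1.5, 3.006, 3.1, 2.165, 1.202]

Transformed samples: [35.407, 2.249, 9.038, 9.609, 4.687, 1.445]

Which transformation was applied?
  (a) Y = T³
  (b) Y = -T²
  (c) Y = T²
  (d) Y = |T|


Checking option (c) Y = T²:
  T = 5.95 -> Y = 35.407 ✓
  T = 1.5 -> Y = 2.249 ✓
  T = 3.006 -> Y = 9.038 ✓
All samples match this transformation.

(c) T²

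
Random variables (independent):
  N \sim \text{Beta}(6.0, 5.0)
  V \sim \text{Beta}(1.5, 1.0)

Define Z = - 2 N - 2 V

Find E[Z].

E[Z] = -2*E[N] - 2*E[V]
E[N] = 0.54545455
E[V] = 0.6
E[Z] = -2*0.54545455 - 2*0.6 = -2.2909091

-2.2909091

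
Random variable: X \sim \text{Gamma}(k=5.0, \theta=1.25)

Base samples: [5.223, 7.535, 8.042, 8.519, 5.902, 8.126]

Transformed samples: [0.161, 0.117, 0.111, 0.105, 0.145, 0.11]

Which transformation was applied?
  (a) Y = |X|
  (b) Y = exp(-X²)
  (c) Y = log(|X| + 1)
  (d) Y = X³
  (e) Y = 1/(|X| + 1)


Checking option (e) Y = 1/(|X| + 1):
  X = 5.223 -> Y = 0.161 ✓
  X = 7.535 -> Y = 0.117 ✓
  X = 8.042 -> Y = 0.111 ✓
All samples match this transformation.

(e) 1/(|X| + 1)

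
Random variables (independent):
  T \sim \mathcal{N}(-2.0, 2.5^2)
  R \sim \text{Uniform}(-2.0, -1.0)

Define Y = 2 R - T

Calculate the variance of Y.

For independent RVs: Var(aX + bY) = a²Var(X) + b²Var(Y)
Var(T) = 6.25
Var(R) = 0.083333333
Var(Y) = (-1)²*6.25 + 2²*0.083333333
= 1*6.25 + 4*0.083333333 = 6.5833333

6.5833333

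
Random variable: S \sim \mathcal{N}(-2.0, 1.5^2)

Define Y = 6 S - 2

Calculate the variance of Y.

For Y = aS + b: Var(Y) = a² * Var(S)
Var(S) = 1.5^2 = 2.25
Var(Y) = 6² * 2.25 = 36 * 2.25 = 81

81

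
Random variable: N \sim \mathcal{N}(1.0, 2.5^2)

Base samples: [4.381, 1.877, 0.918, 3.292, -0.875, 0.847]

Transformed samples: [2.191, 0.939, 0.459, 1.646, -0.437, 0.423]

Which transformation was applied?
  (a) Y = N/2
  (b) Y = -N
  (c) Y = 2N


Checking option (a) Y = N/2:
  N = 4.381 -> Y = 2.191 ✓
  N = 1.877 -> Y = 0.939 ✓
  N = 0.918 -> Y = 0.459 ✓
All samples match this transformation.

(a) N/2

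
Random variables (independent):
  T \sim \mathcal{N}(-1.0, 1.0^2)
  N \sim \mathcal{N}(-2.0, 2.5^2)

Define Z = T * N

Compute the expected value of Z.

For independent RVs: E[XY] = E[X]*E[Y]
E[T] = -1
E[N] = -2
E[Z] = -1 * (-2) = 2

2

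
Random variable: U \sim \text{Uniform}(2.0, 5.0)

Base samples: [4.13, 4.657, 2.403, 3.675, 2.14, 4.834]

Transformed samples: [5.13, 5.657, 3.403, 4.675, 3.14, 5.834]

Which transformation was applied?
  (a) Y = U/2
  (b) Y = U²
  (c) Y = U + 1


Checking option (c) Y = U + 1:
  U = 4.13 -> Y = 5.13 ✓
  U = 4.657 -> Y = 5.657 ✓
  U = 2.403 -> Y = 3.403 ✓
All samples match this transformation.

(c) U + 1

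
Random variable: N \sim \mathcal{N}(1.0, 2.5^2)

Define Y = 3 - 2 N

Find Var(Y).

For Y = aN + b: Var(Y) = a² * Var(N)
Var(N) = 2.5^2 = 6.25
Var(Y) = (-2)² * 6.25 = 4 * 6.25 = 25

25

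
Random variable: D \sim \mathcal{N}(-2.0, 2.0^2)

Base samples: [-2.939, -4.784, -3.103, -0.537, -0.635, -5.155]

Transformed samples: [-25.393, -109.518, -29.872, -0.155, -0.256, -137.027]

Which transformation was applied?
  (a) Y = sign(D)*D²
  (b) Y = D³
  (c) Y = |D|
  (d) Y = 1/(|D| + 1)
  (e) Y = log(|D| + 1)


Checking option (b) Y = D³:
  D = -2.939 -> Y = -25.393 ✓
  D = -4.784 -> Y = -109.518 ✓
  D = -3.103 -> Y = -29.872 ✓
All samples match this transformation.

(b) D³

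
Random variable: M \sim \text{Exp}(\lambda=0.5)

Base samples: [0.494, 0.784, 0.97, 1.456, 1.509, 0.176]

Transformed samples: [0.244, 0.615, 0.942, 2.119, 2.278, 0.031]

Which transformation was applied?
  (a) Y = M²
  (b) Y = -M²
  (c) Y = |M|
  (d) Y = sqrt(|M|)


Checking option (a) Y = M²:
  M = 0.494 -> Y = 0.244 ✓
  M = 0.784 -> Y = 0.615 ✓
  M = 0.97 -> Y = 0.942 ✓
All samples match this transformation.

(a) M²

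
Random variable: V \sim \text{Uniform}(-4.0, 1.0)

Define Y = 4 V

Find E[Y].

For Y = 4V:
E[Y] = 4 * E[V]
E[V] = (-4 + 1)/2 = -1.5
E[Y] = 4 * (-1.5) = -6

-6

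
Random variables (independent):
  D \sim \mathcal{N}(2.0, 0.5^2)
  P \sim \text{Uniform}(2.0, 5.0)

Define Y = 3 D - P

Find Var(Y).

For independent RVs: Var(aX + bY) = a²Var(X) + b²Var(Y)
Var(D) = 0.25
Var(P) = 0.75
Var(Y) = 3²*0.25 + (-1)²*0.75
= 9*0.25 + 1*0.75 = 3

3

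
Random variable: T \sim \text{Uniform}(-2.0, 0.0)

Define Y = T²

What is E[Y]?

E[T²] = Var(T) + (E[T])² = 0.33333333 + 1 = 1.3333333

1.3333333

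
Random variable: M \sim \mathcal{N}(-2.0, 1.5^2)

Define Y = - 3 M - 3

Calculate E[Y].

For Y = -3M - 3:
E[Y] = -3 * E[M] - 3
E[M] = -2.0 = -2
E[Y] = -3 * (-2) - 3 = 3

3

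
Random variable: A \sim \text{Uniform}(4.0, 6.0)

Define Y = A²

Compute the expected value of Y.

E[A²] = Var(A) + (E[A])² = 0.33333333 + 25 = 25.333333

25.333333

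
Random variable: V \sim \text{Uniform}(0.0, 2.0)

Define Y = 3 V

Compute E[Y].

For Y = 3V:
E[Y] = 3 * E[V]
E[V] = (0 + 2)/2 = 1
E[Y] = 3 * 1 = 3

3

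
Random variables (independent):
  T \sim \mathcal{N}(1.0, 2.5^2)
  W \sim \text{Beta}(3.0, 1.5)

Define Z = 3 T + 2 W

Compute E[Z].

E[Z] = 3*E[T] + 2*E[W]
E[T] = 1
E[W] = 0.66666667
E[Z] = 3*1 + 2*0.66666667 = 4.3333333

4.3333333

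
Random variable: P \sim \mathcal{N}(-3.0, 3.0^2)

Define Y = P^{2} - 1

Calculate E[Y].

E[Y] = 1*E[P²] - 1
E[P] = -3
E[P²] = Var(P) + (E[P])² = 9 + 9 = 18
E[Y] = 1*18 - 1 = 17

17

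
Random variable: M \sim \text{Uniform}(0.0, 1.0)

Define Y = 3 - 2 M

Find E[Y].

For Y = -2M + 3:
E[Y] = -2 * E[M] + 3
E[M] = (0 + 1)/2 = 0.5
E[Y] = -2 * 0.5 + 3 = 2

2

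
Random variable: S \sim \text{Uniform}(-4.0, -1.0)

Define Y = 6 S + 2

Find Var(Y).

For Y = aS + b: Var(Y) = a² * Var(S)
Var(S) = (-1 + 4)^2/12 = 0.75
Var(Y) = 6² * 0.75 = 36 * 0.75 = 27

27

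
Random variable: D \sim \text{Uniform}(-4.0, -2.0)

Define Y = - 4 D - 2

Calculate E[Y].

For Y = -4D - 2:
E[Y] = -4 * E[D] - 2
E[D] = (-4 - 2)/2 = -3
E[Y] = -4 * (-3) - 2 = 10

10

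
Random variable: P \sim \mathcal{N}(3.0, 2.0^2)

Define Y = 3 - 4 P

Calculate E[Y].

For Y = -4P + 3:
E[Y] = -4 * E[P] + 3
E[P] = 3.0 = 3
E[Y] = -4 * 3 + 3 = -9

-9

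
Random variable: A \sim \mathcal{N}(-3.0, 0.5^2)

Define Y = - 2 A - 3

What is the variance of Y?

For Y = aA + b: Var(Y) = a² * Var(A)
Var(A) = 0.5^2 = 0.25
Var(Y) = (-2)² * 0.25 = 4 * 0.25 = 1

1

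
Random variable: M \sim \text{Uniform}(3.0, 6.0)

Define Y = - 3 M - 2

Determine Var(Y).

For Y = aM + b: Var(Y) = a² * Var(M)
Var(M) = (6 - 3)^2/12 = 0.75
Var(Y) = (-3)² * 0.75 = 9 * 0.75 = 6.75

6.75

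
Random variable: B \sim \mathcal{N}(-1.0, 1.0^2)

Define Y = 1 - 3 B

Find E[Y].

For Y = -3B + 1:
E[Y] = -3 * E[B] + 1
E[B] = -1.0 = -1
E[Y] = -3 * (-1) + 1 = 4

4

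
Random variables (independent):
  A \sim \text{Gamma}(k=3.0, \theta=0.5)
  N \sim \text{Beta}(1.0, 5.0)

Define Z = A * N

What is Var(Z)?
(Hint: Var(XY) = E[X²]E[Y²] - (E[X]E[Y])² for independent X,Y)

Var(XY) = E[X²]E[Y²] - (E[X]E[Y])²
E[A] = 1.5, Var(A) = 0.75
E[N] = 0.16666667, Var(N) = 0.01984127
E[A²] = 0.75 + 1.5² = 3
E[N²] = 0.01984127 + 0.16666667² = 0.047619048
Var(Z) = 3*0.047619048 - (1.5*0.16666667)²
= 0.14285714 - 0.0625 = 0.080357143

0.080357143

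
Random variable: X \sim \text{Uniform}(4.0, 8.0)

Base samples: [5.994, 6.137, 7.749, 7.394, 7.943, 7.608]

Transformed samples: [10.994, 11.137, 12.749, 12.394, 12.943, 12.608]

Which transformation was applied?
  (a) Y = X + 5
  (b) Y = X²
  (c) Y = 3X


Checking option (a) Y = X + 5:
  X = 5.994 -> Y = 10.994 ✓
  X = 6.137 -> Y = 11.137 ✓
  X = 7.749 -> Y = 12.749 ✓
All samples match this transformation.

(a) X + 5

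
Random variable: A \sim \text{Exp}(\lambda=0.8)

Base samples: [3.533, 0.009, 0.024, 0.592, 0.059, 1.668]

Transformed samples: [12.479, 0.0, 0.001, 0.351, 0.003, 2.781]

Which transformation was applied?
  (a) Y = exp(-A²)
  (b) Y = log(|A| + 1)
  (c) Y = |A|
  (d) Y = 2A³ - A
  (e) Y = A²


Checking option (e) Y = A²:
  A = 3.533 -> Y = 12.479 ✓
  A = 0.009 -> Y = 0.0 ✓
  A = 0.024 -> Y = 0.001 ✓
All samples match this transformation.

(e) A²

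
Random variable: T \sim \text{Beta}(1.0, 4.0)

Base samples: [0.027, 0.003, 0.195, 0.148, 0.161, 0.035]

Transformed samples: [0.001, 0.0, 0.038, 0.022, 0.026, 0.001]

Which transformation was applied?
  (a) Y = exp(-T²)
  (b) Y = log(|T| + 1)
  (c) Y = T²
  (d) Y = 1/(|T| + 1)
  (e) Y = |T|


Checking option (c) Y = T²:
  T = 0.027 -> Y = 0.001 ✓
  T = 0.003 -> Y = 0.0 ✓
  T = 0.195 -> Y = 0.038 ✓
All samples match this transformation.

(c) T²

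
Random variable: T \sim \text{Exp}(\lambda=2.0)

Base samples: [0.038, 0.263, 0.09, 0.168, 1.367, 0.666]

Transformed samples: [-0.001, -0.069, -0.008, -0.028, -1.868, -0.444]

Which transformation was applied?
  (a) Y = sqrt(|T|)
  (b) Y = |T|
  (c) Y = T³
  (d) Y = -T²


Checking option (d) Y = -T²:
  T = 0.038 -> Y = -0.001 ✓
  T = 0.263 -> Y = -0.069 ✓
  T = 0.09 -> Y = -0.008 ✓
All samples match this transformation.

(d) -T²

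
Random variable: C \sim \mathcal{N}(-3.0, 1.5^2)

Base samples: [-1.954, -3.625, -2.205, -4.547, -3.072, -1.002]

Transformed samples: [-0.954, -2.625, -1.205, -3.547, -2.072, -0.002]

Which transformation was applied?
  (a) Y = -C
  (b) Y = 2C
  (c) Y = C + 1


Checking option (c) Y = C + 1:
  C = -1.954 -> Y = -0.954 ✓
  C = -3.625 -> Y = -2.625 ✓
  C = -2.205 -> Y = -1.205 ✓
All samples match this transformation.

(c) C + 1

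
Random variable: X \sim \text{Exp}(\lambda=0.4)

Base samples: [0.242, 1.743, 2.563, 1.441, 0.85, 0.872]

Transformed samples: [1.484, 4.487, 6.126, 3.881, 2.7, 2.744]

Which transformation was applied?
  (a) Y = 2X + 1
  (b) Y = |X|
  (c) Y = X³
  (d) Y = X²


Checking option (a) Y = 2X + 1:
  X = 0.242 -> Y = 1.484 ✓
  X = 1.743 -> Y = 4.487 ✓
  X = 2.563 -> Y = 6.126 ✓
All samples match this transformation.

(a) 2X + 1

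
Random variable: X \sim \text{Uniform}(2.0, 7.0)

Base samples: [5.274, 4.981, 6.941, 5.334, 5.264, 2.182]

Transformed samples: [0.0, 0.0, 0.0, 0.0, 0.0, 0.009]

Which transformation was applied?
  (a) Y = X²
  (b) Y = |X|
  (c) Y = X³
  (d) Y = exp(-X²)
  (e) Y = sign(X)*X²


Checking option (d) Y = exp(-X²):
  X = 5.274 -> Y = 0.0 ✓
  X = 4.981 -> Y = 0.0 ✓
  X = 6.941 -> Y = 0.0 ✓
All samples match this transformation.

(d) exp(-X²)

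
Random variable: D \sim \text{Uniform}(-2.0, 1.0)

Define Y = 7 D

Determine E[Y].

For Y = 7D:
E[Y] = 7 * E[D]
E[D] = (-2 + 1)/2 = -0.5
E[Y] = 7 * (-0.5) = -3.5

-3.5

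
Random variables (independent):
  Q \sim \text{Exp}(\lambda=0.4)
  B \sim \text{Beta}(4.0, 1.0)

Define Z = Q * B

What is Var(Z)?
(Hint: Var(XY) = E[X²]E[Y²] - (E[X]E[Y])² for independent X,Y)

Var(XY) = E[X²]E[Y²] - (E[X]E[Y])²
E[Q] = 2.5, Var(Q) = 6.25
E[B] = 0.8, Var(B) = 0.026666667
E[Q²] = 6.25 + 2.5² = 12.5
E[B²] = 0.026666667 + 0.8² = 0.66666667
Var(Z) = 12.5*0.66666667 - (2.5*0.8)²
= 8.3333333 - 4 = 4.3333333

4.3333333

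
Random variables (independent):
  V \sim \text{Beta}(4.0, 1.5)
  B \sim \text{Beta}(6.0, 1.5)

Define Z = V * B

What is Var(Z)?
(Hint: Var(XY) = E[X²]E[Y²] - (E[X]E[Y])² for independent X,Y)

Var(XY) = E[X²]E[Y²] - (E[X]E[Y])²
E[V] = 0.72727273, Var(V) = 0.03051494
E[B] = 0.8, Var(B) = 0.018823529
E[V²] = 0.03051494 + 0.72727273² = 0.55944056
E[B²] = 0.018823529 + 0.8² = 0.65882353
Var(Z) = 0.55944056*0.65882353 - (0.72727273*0.8)²
= 0.3685726 - 0.3385124 = 0.030060207

0.030060207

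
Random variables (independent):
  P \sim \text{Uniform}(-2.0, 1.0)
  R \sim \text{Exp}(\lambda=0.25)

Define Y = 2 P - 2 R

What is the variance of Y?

For independent RVs: Var(aX + bY) = a²Var(X) + b²Var(Y)
Var(P) = 0.75
Var(R) = 16
Var(Y) = 2²*0.75 + (-2)²*16
= 4*0.75 + 4*16 = 67

67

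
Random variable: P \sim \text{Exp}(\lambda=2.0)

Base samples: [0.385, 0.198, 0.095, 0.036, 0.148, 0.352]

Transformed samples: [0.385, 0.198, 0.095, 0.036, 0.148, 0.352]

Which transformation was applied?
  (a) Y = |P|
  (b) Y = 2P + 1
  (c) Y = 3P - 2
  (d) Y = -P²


Checking option (a) Y = |P|:
  P = 0.385 -> Y = 0.385 ✓
  P = 0.198 -> Y = 0.198 ✓
  P = 0.095 -> Y = 0.095 ✓
All samples match this transformation.

(a) |P|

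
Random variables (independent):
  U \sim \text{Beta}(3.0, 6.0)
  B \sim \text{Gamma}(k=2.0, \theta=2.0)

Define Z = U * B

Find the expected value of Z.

For independent RVs: E[XY] = E[X]*E[Y]
E[U] = 0.33333333
E[B] = 4
E[Z] = 0.33333333 * 4 = 1.3333333

1.3333333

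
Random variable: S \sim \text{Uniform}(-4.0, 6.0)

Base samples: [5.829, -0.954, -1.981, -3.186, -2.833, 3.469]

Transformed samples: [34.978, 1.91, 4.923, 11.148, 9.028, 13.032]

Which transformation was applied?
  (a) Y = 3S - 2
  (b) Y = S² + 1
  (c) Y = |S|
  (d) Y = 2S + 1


Checking option (b) Y = S² + 1:
  S = 5.829 -> Y = 34.978 ✓
  S = -0.954 -> Y = 1.91 ✓
  S = -1.981 -> Y = 4.923 ✓
All samples match this transformation.

(b) S² + 1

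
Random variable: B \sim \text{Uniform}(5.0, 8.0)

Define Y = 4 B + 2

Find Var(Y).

For Y = aB + b: Var(Y) = a² * Var(B)
Var(B) = (8 - 5)^2/12 = 0.75
Var(Y) = 4² * 0.75 = 16 * 0.75 = 12

12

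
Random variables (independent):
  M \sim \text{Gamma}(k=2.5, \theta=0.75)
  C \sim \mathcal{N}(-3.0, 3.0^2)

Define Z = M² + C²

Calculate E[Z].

E[Z] = E[M²] + E[C²]
E[M²] = Var(M) + E[M]² = 1.40625 + 3.515625 = 4.921875
E[C²] = Var(C) + E[C]² = 9 + 9 = 18
E[Z] = 4.921875 + 18 = 22.921875

22.921875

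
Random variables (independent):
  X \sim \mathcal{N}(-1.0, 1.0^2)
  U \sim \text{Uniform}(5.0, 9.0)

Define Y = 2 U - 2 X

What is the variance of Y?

For independent RVs: Var(aX + bY) = a²Var(X) + b²Var(Y)
Var(X) = 1
Var(U) = 1.3333333
Var(Y) = (-2)²*1 + 2²*1.3333333
= 4*1 + 4*1.3333333 = 9.3333333

9.3333333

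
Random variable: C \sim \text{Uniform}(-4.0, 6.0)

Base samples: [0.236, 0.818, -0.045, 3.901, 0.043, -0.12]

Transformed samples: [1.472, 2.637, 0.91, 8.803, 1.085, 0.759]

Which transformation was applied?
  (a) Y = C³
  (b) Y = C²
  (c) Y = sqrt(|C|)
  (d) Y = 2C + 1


Checking option (d) Y = 2C + 1:
  C = 0.236 -> Y = 1.472 ✓
  C = 0.818 -> Y = 2.637 ✓
  C = -0.045 -> Y = 0.91 ✓
All samples match this transformation.

(d) 2C + 1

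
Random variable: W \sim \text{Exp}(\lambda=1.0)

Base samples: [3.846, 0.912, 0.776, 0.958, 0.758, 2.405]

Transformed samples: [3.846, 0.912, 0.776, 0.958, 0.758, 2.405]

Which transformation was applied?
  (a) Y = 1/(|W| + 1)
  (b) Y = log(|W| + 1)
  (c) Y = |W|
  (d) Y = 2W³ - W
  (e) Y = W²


Checking option (c) Y = |W|:
  W = 3.846 -> Y = 3.846 ✓
  W = 0.912 -> Y = 0.912 ✓
  W = 0.776 -> Y = 0.776 ✓
All samples match this transformation.

(c) |W|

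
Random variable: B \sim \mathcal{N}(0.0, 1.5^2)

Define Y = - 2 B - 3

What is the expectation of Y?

For Y = -2B - 3:
E[Y] = -2 * E[B] - 3
E[B] = 0.0 = 0
E[Y] = -2 * 0 - 3 = -3

-3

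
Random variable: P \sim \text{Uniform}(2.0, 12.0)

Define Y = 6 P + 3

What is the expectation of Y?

For Y = 6P + 3:
E[Y] = 6 * E[P] + 3
E[P] = (2 + 12)/2 = 7
E[Y] = 6 * 7 + 3 = 45

45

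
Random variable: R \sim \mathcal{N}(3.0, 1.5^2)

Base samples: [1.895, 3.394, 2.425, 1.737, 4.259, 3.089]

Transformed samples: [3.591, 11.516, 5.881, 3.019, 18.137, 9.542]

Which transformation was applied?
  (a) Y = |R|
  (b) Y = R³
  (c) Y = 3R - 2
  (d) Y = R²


Checking option (d) Y = R²:
  R = 1.895 -> Y = 3.591 ✓
  R = 3.394 -> Y = 11.516 ✓
  R = 2.425 -> Y = 5.881 ✓
All samples match this transformation.

(d) R²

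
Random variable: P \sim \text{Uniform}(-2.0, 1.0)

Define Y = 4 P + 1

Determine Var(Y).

For Y = aP + b: Var(Y) = a² * Var(P)
Var(P) = (1 + 2)^2/12 = 0.75
Var(Y) = 4² * 0.75 = 16 * 0.75 = 12

12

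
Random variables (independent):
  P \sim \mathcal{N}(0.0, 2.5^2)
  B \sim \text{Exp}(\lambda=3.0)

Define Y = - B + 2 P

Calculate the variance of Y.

For independent RVs: Var(aX + bY) = a²Var(X) + b²Var(Y)
Var(P) = 6.25
Var(B) = 0.11111111
Var(Y) = 2²*6.25 + (-1)²*0.11111111
= 4*6.25 + 1*0.11111111 = 25.111111

25.111111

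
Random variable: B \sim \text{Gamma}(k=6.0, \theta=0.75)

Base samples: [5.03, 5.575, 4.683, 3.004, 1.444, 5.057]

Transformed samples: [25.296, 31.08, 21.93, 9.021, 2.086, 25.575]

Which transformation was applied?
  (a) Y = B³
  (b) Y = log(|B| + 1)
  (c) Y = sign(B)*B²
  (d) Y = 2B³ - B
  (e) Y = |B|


Checking option (c) Y = sign(B)*B²:
  B = 5.03 -> Y = 25.296 ✓
  B = 5.575 -> Y = 31.08 ✓
  B = 4.683 -> Y = 21.93 ✓
All samples match this transformation.

(c) sign(B)*B²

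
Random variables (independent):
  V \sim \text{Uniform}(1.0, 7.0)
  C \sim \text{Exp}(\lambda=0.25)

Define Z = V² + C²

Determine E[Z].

E[Z] = E[V²] + E[C²]
E[V²] = Var(V) + E[V]² = 3 + 16 = 19
E[C²] = Var(C) + E[C]² = 16 + 16 = 32
E[Z] = 19 + 32 = 51

51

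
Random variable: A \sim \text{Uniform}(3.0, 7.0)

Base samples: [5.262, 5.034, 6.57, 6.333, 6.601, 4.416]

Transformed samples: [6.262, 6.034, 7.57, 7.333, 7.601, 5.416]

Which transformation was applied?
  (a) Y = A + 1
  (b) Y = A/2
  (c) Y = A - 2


Checking option (a) Y = A + 1:
  A = 5.262 -> Y = 6.262 ✓
  A = 5.034 -> Y = 6.034 ✓
  A = 6.57 -> Y = 7.57 ✓
All samples match this transformation.

(a) A + 1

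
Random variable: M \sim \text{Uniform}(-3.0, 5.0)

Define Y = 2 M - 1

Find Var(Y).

For Y = aM + b: Var(Y) = a² * Var(M)
Var(M) = (5 + 3)^2/12 = 5.3333333
Var(Y) = 2² * 5.3333333 = 4 * 5.3333333 = 21.333333

21.333333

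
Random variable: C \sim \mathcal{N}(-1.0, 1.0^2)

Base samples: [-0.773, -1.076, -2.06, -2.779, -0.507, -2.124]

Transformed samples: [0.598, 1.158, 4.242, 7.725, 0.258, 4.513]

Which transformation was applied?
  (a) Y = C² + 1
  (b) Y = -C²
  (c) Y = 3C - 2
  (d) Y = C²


Checking option (d) Y = C²:
  C = -0.773 -> Y = 0.598 ✓
  C = -1.076 -> Y = 1.158 ✓
  C = -2.06 -> Y = 4.242 ✓
All samples match this transformation.

(d) C²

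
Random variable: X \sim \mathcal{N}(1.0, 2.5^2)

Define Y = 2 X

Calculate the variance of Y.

For Y = aX + b: Var(Y) = a² * Var(X)
Var(X) = 2.5^2 = 6.25
Var(Y) = 2² * 6.25 = 4 * 6.25 = 25

25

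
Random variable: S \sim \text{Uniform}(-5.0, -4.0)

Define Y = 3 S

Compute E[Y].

For Y = 3S:
E[Y] = 3 * E[S]
E[S] = (-5 - 4)/2 = -4.5
E[Y] = 3 * (-4.5) = -13.5

-13.5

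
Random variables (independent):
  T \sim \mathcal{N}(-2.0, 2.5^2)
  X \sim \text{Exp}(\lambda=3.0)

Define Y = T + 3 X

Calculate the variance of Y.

For independent RVs: Var(aX + bY) = a²Var(X) + b²Var(Y)
Var(T) = 6.25
Var(X) = 0.11111111
Var(Y) = 1²*6.25 + 3²*0.11111111
= 1*6.25 + 9*0.11111111 = 7.25

7.25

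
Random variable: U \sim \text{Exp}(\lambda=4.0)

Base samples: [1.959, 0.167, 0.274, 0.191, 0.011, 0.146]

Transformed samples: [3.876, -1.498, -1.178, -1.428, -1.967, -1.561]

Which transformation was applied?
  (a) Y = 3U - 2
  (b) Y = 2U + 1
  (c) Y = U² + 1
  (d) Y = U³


Checking option (a) Y = 3U - 2:
  U = 1.959 -> Y = 3.876 ✓
  U = 0.167 -> Y = -1.498 ✓
  U = 0.274 -> Y = -1.178 ✓
All samples match this transformation.

(a) 3U - 2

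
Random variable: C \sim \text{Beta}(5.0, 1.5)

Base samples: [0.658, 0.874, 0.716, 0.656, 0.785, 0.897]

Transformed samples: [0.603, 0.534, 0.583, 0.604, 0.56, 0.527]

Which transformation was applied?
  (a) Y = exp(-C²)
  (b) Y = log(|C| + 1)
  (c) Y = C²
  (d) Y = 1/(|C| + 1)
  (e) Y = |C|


Checking option (d) Y = 1/(|C| + 1):
  C = 0.658 -> Y = 0.603 ✓
  C = 0.874 -> Y = 0.534 ✓
  C = 0.716 -> Y = 0.583 ✓
All samples match this transformation.

(d) 1/(|C| + 1)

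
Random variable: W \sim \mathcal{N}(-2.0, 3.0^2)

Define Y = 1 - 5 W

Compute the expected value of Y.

For Y = -5W + 1:
E[Y] = -5 * E[W] + 1
E[W] = -2.0 = -2
E[Y] = -5 * (-2) + 1 = 11

11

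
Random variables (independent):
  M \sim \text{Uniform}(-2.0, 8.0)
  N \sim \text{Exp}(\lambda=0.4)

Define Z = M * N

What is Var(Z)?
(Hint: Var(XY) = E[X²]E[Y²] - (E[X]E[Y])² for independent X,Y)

Var(XY) = E[X²]E[Y²] - (E[X]E[Y])²
E[M] = 3, Var(M) = 8.3333333
E[N] = 2.5, Var(N) = 6.25
E[M²] = 8.3333333 + 3² = 17.333333
E[N²] = 6.25 + 2.5² = 12.5
Var(Z) = 17.333333*12.5 - (3*2.5)²
= 216.66667 - 56.25 = 160.41667

160.41667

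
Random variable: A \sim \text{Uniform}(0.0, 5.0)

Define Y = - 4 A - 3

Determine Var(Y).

For Y = aA + b: Var(Y) = a² * Var(A)
Var(A) = (5 - 0)^2/12 = 2.0833333
Var(Y) = (-4)² * 2.0833333 = 16 * 2.0833333 = 33.333333

33.333333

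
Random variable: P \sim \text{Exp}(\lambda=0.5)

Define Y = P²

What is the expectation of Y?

E[P²] = Var(P) + (E[P])² = 4 + 4 = 8

8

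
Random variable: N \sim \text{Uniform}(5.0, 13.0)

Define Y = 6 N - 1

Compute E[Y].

For Y = 6N - 1:
E[Y] = 6 * E[N] - 1
E[N] = (5 + 13)/2 = 9
E[Y] = 6 * 9 - 1 = 53

53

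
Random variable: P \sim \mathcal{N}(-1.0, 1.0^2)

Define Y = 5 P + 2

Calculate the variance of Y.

For Y = aP + b: Var(Y) = a² * Var(P)
Var(P) = 1.0^2 = 1
Var(Y) = 5² * 1 = 25 * 1 = 25

25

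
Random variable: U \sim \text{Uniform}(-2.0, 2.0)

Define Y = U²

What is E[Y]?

Using E[X²] = Var(X) + (E[X])²:
E[U] = 0
Var(U) = (2 + 2)^2/12 = 1.3333333
E[U²] = 1.3333333 + 0² = 1.3333333 + 0 = 1.3333333

1.3333333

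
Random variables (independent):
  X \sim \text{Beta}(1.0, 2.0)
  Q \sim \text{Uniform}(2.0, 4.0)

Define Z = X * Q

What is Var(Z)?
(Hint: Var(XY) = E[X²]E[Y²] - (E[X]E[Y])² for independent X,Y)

Var(XY) = E[X²]E[Y²] - (E[X]E[Y])²
E[X] = 0.33333333, Var(X) = 0.055555556
E[Q] = 3, Var(Q) = 0.33333333
E[X²] = 0.055555556 + 0.33333333² = 0.16666667
E[Q²] = 0.33333333 + 3² = 9.3333333
Var(Z) = 0.16666667*9.3333333 - (0.33333333*3)²
= 1.5555556 - 1 = 0.55555556

0.55555556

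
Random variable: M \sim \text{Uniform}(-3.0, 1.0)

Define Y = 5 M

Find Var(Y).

For Y = aM + b: Var(Y) = a² * Var(M)
Var(M) = (1 + 3)^2/12 = 1.3333333
Var(Y) = 5² * 1.3333333 = 25 * 1.3333333 = 33.333333

33.333333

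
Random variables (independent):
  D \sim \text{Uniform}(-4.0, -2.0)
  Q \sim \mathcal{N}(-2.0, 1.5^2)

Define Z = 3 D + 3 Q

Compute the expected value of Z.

E[Z] = 3*E[D] + 3*E[Q]
E[D] = -3
E[Q] = -2
E[Z] = 3*(-3) + 3*(-2) = -15

-15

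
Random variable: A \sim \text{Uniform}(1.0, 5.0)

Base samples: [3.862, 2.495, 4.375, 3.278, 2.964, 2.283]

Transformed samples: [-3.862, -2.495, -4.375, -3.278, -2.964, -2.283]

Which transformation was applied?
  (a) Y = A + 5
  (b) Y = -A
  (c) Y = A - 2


Checking option (b) Y = -A:
  A = 3.862 -> Y = -3.862 ✓
  A = 2.495 -> Y = -2.495 ✓
  A = 4.375 -> Y = -4.375 ✓
All samples match this transformation.

(b) -A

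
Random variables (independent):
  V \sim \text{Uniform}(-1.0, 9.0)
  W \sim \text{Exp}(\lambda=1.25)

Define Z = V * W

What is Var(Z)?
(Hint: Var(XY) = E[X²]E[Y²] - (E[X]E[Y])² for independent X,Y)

Var(XY) = E[X²]E[Y²] - (E[X]E[Y])²
E[V] = 4, Var(V) = 8.3333333
E[W] = 0.8, Var(W) = 0.64
E[V²] = 8.3333333 + 4² = 24.333333
E[W²] = 0.64 + 0.8² = 1.28
Var(Z) = 24.333333*1.28 - (4*0.8)²
= 31.146667 - 10.24 = 20.906667

20.906667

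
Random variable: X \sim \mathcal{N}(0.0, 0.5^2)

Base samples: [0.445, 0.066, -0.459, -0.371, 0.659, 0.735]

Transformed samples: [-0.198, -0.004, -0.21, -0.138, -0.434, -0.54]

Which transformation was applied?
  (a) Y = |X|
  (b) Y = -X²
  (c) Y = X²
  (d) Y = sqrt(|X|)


Checking option (b) Y = -X²:
  X = 0.445 -> Y = -0.198 ✓
  X = 0.066 -> Y = -0.004 ✓
  X = -0.459 -> Y = -0.21 ✓
All samples match this transformation.

(b) -X²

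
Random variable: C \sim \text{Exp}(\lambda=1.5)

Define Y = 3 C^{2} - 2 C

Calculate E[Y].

E[Y] = 3*E[C²] - 2*E[C]
E[C] = 0.66666667
E[C²] = Var(C) + (E[C])² = 0.44444444 + 0.44444444 = 0.88888889
E[Y] = 3*0.88888889 - 2*0.66666667 = 1.3333333

1.3333333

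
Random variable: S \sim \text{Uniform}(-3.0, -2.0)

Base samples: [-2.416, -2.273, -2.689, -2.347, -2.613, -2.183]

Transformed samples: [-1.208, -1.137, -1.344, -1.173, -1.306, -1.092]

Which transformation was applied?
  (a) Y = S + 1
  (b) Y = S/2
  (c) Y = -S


Checking option (b) Y = S/2:
  S = -2.416 -> Y = -1.208 ✓
  S = -2.273 -> Y = -1.137 ✓
  S = -2.689 -> Y = -1.344 ✓
All samples match this transformation.

(b) S/2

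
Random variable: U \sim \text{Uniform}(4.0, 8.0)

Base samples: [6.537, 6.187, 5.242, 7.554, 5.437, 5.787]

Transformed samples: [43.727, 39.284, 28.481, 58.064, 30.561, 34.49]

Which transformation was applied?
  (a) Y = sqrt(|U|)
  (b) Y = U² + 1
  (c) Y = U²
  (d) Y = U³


Checking option (b) Y = U² + 1:
  U = 6.537 -> Y = 43.727 ✓
  U = 6.187 -> Y = 39.284 ✓
  U = 5.242 -> Y = 28.481 ✓
All samples match this transformation.

(b) U² + 1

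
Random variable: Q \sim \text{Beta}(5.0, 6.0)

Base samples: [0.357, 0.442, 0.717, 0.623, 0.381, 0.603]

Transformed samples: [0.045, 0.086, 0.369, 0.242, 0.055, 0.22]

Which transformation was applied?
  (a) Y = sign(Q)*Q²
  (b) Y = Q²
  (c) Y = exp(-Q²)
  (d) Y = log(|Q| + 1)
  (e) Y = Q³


Checking option (e) Y = Q³:
  Q = 0.357 -> Y = 0.045 ✓
  Q = 0.442 -> Y = 0.086 ✓
  Q = 0.717 -> Y = 0.369 ✓
All samples match this transformation.

(e) Q³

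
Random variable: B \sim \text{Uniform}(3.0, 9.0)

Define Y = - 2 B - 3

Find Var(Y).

For Y = aB + b: Var(Y) = a² * Var(B)
Var(B) = (9 - 3)^2/12 = 3
Var(Y) = (-2)² * 3 = 4 * 3 = 12

12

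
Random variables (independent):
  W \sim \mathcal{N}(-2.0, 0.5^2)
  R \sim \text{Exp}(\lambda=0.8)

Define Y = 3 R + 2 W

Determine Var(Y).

For independent RVs: Var(aX + bY) = a²Var(X) + b²Var(Y)
Var(W) = 0.25
Var(R) = 1.5625
Var(Y) = 2²*0.25 + 3²*1.5625
= 4*0.25 + 9*1.5625 = 15.0625

15.0625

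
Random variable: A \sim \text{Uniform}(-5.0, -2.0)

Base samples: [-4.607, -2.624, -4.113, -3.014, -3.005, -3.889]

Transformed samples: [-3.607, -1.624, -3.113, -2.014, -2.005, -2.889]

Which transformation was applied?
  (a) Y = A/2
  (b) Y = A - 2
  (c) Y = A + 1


Checking option (c) Y = A + 1:
  A = -4.607 -> Y = -3.607 ✓
  A = -2.624 -> Y = -1.624 ✓
  A = -4.113 -> Y = -3.113 ✓
All samples match this transformation.

(c) A + 1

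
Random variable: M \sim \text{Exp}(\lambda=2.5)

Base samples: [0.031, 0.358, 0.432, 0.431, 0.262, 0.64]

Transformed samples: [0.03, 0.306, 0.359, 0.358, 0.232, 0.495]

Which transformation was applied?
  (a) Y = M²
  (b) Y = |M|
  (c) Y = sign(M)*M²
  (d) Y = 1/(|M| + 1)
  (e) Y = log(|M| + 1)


Checking option (e) Y = log(|M| + 1):
  M = 0.031 -> Y = 0.03 ✓
  M = 0.358 -> Y = 0.306 ✓
  M = 0.432 -> Y = 0.359 ✓
All samples match this transformation.

(e) log(|M| + 1)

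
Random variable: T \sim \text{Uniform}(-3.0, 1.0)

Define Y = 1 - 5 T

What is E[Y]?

For Y = -5T + 1:
E[Y] = -5 * E[T] + 1
E[T] = (-3 + 1)/2 = -1
E[Y] = -5 * (-1) + 1 = 6

6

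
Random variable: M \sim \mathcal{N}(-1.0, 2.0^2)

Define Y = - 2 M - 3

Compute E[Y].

For Y = -2M - 3:
E[Y] = -2 * E[M] - 3
E[M] = -1.0 = -1
E[Y] = -2 * (-1) - 3 = -1

-1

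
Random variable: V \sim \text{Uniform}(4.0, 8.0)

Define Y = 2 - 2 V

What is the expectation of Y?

For Y = -2V + 2:
E[Y] = -2 * E[V] + 2
E[V] = (4 + 8)/2 = 6
E[Y] = -2 * 6 + 2 = -10

-10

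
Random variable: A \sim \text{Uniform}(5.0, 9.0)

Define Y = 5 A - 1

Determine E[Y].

For Y = 5A - 1:
E[Y] = 5 * E[A] - 1
E[A] = (5 + 9)/2 = 7
E[Y] = 5 * 7 - 1 = 34

34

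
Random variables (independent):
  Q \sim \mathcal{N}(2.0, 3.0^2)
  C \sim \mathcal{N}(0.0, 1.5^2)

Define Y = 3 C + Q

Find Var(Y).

For independent RVs: Var(aX + bY) = a²Var(X) + b²Var(Y)
Var(Q) = 9
Var(C) = 2.25
Var(Y) = 1²*9 + 3²*2.25
= 1*9 + 9*2.25 = 29.25

29.25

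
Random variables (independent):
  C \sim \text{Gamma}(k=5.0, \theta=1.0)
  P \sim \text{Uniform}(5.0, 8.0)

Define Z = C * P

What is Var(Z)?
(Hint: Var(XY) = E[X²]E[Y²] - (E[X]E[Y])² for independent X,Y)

Var(XY) = E[X²]E[Y²] - (E[X]E[Y])²
E[C] = 5, Var(C) = 5
E[P] = 6.5, Var(P) = 0.75
E[C²] = 5 + 5² = 30
E[P²] = 0.75 + 6.5² = 43
Var(Z) = 30*43 - (5*6.5)²
= 1290 - 1056.25 = 233.75

233.75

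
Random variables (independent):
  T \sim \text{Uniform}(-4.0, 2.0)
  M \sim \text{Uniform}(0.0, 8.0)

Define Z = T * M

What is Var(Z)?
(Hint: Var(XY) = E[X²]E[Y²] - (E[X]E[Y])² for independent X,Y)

Var(XY) = E[X²]E[Y²] - (E[X]E[Y])²
E[T] = -1, Var(T) = 3
E[M] = 4, Var(M) = 5.3333333
E[T²] = 3 + (-1)² = 4
E[M²] = 5.3333333 + 4² = 21.333333
Var(Z) = 4*21.333333 - (-1*4)²
= 85.333333 - 16 = 69.333333

69.333333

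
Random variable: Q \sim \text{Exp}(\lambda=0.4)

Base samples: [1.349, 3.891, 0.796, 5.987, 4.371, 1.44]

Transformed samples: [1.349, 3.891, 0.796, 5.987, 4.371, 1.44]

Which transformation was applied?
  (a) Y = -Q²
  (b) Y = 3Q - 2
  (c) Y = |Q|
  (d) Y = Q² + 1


Checking option (c) Y = |Q|:
  Q = 1.349 -> Y = 1.349 ✓
  Q = 3.891 -> Y = 3.891 ✓
  Q = 0.796 -> Y = 0.796 ✓
All samples match this transformation.

(c) |Q|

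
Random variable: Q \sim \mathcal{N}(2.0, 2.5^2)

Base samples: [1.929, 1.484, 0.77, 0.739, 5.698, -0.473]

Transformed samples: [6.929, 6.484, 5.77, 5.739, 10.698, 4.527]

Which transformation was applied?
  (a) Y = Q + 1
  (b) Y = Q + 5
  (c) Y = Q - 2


Checking option (b) Y = Q + 5:
  Q = 1.929 -> Y = 6.929 ✓
  Q = 1.484 -> Y = 6.484 ✓
  Q = 0.77 -> Y = 5.77 ✓
All samples match this transformation.

(b) Q + 5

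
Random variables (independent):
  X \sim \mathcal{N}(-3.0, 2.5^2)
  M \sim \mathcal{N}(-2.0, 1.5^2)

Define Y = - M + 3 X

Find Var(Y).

For independent RVs: Var(aX + bY) = a²Var(X) + b²Var(Y)
Var(X) = 6.25
Var(M) = 2.25
Var(Y) = 3²*6.25 + (-1)²*2.25
= 9*6.25 + 1*2.25 = 58.5

58.5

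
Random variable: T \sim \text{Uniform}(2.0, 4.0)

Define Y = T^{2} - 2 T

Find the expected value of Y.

E[Y] = 1*E[T²] - 2*E[T]
E[T] = 3
E[T²] = Var(T) + (E[T])² = 0.33333333 + 9 = 9.3333333
E[Y] = 1*9.3333333 - 2*3 = 3.3333333

3.3333333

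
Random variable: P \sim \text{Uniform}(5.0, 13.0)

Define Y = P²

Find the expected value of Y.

Using E[X²] = Var(X) + (E[X])²:
E[P] = 9
Var(P) = (13 - 5)^2/12 = 5.3333333
E[P²] = 5.3333333 + 9² = 5.3333333 + 81 = 86.333333

86.333333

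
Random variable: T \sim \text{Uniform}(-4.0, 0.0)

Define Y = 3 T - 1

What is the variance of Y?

For Y = aT + b: Var(Y) = a² * Var(T)
Var(T) = (0 + 4)^2/12 = 1.3333333
Var(Y) = 3² * 1.3333333 = 9 * 1.3333333 = 12

12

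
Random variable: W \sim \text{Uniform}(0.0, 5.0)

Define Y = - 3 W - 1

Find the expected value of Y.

For Y = -3W - 1:
E[Y] = -3 * E[W] - 1
E[W] = (0 + 5)/2 = 2.5
E[Y] = -3 * 2.5 - 1 = -8.5

-8.5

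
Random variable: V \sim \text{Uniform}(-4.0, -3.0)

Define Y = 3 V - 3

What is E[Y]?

For Y = 3V - 3:
E[Y] = 3 * E[V] - 3
E[V] = (-4 - 3)/2 = -3.5
E[Y] = 3 * (-3.5) - 3 = -13.5

-13.5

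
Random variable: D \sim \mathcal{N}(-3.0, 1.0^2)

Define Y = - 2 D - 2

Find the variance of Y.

For Y = aD + b: Var(Y) = a² * Var(D)
Var(D) = 1.0^2 = 1
Var(Y) = (-2)² * 1 = 4 * 1 = 4

4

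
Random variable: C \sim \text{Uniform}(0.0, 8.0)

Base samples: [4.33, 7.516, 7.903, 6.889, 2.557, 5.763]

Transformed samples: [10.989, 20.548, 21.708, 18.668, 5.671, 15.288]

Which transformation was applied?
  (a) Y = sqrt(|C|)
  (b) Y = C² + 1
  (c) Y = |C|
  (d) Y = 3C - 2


Checking option (d) Y = 3C - 2:
  C = 4.33 -> Y = 10.989 ✓
  C = 7.516 -> Y = 20.548 ✓
  C = 7.903 -> Y = 21.708 ✓
All samples match this transformation.

(d) 3C - 2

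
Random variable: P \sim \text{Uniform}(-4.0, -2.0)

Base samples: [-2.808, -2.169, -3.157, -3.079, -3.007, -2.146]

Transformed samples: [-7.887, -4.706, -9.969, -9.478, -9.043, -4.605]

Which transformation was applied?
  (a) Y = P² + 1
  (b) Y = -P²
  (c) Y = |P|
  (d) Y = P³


Checking option (b) Y = -P²:
  P = -2.808 -> Y = -7.887 ✓
  P = -2.169 -> Y = -4.706 ✓
  P = -3.157 -> Y = -9.969 ✓
All samples match this transformation.

(b) -P²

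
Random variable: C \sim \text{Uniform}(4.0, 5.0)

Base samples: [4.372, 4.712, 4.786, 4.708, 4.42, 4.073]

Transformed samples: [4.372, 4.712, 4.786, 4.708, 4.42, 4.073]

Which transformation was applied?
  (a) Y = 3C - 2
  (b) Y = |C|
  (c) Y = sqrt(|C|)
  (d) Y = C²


Checking option (b) Y = |C|:
  C = 4.372 -> Y = 4.372 ✓
  C = 4.712 -> Y = 4.712 ✓
  C = 4.786 -> Y = 4.786 ✓
All samples match this transformation.

(b) |C|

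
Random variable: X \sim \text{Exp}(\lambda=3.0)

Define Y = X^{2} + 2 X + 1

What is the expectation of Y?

E[Y] = 1*E[X²] + 2*E[X] + 1
E[X] = 0.33333333
E[X²] = Var(X) + (E[X])² = 0.11111111 + 0.11111111 = 0.22222222
E[Y] = 1*0.22222222 + 2*0.33333333 + 1 = 1.8888889

1.8888889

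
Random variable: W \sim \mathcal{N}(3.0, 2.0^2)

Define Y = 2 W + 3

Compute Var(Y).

For Y = aW + b: Var(Y) = a² * Var(W)
Var(W) = 2.0^2 = 4
Var(Y) = 2² * 4 = 4 * 4 = 16

16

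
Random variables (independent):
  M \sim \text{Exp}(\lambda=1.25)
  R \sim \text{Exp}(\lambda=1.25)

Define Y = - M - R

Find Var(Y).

For independent RVs: Var(aX + bY) = a²Var(X) + b²Var(Y)
Var(M) = 0.64
Var(R) = 0.64
Var(Y) = (-1)²*0.64 + (-1)²*0.64
= 1*0.64 + 1*0.64 = 1.28

1.28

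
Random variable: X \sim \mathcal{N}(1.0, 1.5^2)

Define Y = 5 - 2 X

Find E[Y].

For Y = -2X + 5:
E[Y] = -2 * E[X] + 5
E[X] = 1.0 = 1
E[Y] = -2 * 1 + 5 = 3

3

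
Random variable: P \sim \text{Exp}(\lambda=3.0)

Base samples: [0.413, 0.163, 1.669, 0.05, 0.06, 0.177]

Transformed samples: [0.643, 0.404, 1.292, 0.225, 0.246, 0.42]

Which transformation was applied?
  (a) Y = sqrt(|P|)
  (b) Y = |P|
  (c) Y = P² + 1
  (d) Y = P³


Checking option (a) Y = sqrt(|P|):
  P = 0.413 -> Y = 0.643 ✓
  P = 0.163 -> Y = 0.404 ✓
  P = 1.669 -> Y = 1.292 ✓
All samples match this transformation.

(a) sqrt(|P|)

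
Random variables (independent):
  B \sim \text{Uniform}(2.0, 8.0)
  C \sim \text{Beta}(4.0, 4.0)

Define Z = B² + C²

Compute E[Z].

E[Z] = E[B²] + E[C²]
E[B²] = Var(B) + E[B]² = 3 + 25 = 28
E[C²] = Var(C) + E[C]² = 0.027777778 + 0.25 = 0.27777778
E[Z] = 28 + 0.27777778 = 28.277778

28.277778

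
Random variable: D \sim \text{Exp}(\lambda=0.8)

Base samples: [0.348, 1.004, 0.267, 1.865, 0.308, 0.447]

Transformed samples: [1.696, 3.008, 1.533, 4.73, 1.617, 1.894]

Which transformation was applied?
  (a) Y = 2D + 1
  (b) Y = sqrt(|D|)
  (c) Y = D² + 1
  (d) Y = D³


Checking option (a) Y = 2D + 1:
  D = 0.348 -> Y = 1.696 ✓
  D = 1.004 -> Y = 3.008 ✓
  D = 0.267 -> Y = 1.533 ✓
All samples match this transformation.

(a) 2D + 1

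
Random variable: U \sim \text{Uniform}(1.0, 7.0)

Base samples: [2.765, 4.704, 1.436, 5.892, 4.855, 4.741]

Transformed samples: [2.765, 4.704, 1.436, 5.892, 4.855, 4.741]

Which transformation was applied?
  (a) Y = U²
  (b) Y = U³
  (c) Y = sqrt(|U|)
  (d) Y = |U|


Checking option (d) Y = |U|:
  U = 2.765 -> Y = 2.765 ✓
  U = 4.704 -> Y = 4.704 ✓
  U = 1.436 -> Y = 1.436 ✓
All samples match this transformation.

(d) |U|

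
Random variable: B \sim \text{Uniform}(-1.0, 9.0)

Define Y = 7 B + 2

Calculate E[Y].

For Y = 7B + 2:
E[Y] = 7 * E[B] + 2
E[B] = (-1 + 9)/2 = 4
E[Y] = 7 * 4 + 2 = 30

30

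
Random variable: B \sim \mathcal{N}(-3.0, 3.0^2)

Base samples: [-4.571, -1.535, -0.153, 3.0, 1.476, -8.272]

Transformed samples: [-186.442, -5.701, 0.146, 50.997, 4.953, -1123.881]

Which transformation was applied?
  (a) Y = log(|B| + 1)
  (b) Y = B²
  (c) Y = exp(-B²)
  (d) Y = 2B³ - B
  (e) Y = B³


Checking option (d) Y = 2B³ - B:
  B = -4.571 -> Y = -186.442 ✓
  B = -1.535 -> Y = -5.701 ✓
  B = -0.153 -> Y = 0.146 ✓
All samples match this transformation.

(d) 2B³ - B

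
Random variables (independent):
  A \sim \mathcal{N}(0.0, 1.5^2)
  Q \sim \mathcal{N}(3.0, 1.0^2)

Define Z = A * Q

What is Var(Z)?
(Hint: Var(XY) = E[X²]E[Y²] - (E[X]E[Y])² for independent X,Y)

Var(XY) = E[X²]E[Y²] - (E[X]E[Y])²
E[A] = 0, Var(A) = 2.25
E[Q] = 3, Var(Q) = 1
E[A²] = 2.25 + 0² = 2.25
E[Q²] = 1 + 3² = 10
Var(Z) = 2.25*10 - (0*3)²
= 22.5 - 0 = 22.5

22.5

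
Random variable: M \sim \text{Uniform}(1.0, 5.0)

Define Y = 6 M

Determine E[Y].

For Y = 6M:
E[Y] = 6 * E[M]
E[M] = (1 + 5)/2 = 3
E[Y] = 6 * 3 = 18

18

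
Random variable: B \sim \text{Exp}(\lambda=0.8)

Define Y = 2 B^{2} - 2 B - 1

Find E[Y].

E[Y] = 2*E[B²] - 2*E[B] - 1
E[B] = 1.25
E[B²] = Var(B) + (E[B])² = 1.5625 + 1.5625 = 3.125
E[Y] = 2*3.125 - 2*1.25 - 1 = 2.75

2.75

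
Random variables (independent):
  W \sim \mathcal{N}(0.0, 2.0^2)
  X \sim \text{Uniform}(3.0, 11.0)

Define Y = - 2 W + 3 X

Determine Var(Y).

For independent RVs: Var(aX + bY) = a²Var(X) + b²Var(Y)
Var(W) = 4
Var(X) = 5.3333333
Var(Y) = (-2)²*4 + 3²*5.3333333
= 4*4 + 9*5.3333333 = 64

64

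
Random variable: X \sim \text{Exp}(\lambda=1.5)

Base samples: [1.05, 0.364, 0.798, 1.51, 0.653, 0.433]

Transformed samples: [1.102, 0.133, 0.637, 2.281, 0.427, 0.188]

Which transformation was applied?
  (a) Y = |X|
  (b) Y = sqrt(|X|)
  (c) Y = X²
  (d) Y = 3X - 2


Checking option (c) Y = X²:
  X = 1.05 -> Y = 1.102 ✓
  X = 0.364 -> Y = 0.133 ✓
  X = 0.798 -> Y = 0.637 ✓
All samples match this transformation.

(c) X²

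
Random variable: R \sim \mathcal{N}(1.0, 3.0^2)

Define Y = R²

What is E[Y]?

Using E[X²] = Var(X) + (E[X])²:
E[R] = 1
Var(R) = 3.0^2 = 9
E[R²] = 9 + 1² = 9 + 1 = 10

10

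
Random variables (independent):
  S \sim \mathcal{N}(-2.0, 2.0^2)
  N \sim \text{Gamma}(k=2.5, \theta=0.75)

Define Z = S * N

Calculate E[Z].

For independent RVs: E[XY] = E[X]*E[Y]
E[S] = -2
E[N] = 1.875
E[Z] = -2 * 1.875 = -3.75

-3.75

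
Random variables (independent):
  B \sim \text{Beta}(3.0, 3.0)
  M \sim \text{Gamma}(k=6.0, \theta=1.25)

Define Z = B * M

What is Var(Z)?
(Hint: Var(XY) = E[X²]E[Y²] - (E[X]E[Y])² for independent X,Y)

Var(XY) = E[X²]E[Y²] - (E[X]E[Y])²
E[B] = 0.5, Var(B) = 0.035714286
E[M] = 7.5, Var(M) = 9.375
E[B²] = 0.035714286 + 0.5² = 0.28571429
E[M²] = 9.375 + 7.5² = 65.625
Var(Z) = 0.28571429*65.625 - (0.5*7.5)²
= 18.75 - 14.0625 = 4.6875

4.6875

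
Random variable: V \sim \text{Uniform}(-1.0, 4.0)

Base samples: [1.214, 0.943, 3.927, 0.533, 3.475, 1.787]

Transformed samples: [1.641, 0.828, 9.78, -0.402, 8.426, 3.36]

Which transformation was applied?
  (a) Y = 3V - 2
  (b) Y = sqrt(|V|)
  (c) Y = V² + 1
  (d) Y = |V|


Checking option (a) Y = 3V - 2:
  V = 1.214 -> Y = 1.641 ✓
  V = 0.943 -> Y = 0.828 ✓
  V = 3.927 -> Y = 9.78 ✓
All samples match this transformation.

(a) 3V - 2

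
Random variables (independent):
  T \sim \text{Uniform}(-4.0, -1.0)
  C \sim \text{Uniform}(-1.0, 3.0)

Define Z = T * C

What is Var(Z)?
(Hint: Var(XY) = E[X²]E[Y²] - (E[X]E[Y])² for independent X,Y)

Var(XY) = E[X²]E[Y²] - (E[X]E[Y])²
E[T] = -2.5, Var(T) = 0.75
E[C] = 1, Var(C) = 1.3333333
E[T²] = 0.75 + (-2.5)² = 7
E[C²] = 1.3333333 + 1² = 2.3333333
Var(Z) = 7*2.3333333 - (-2.5*1)²
= 16.333333 - 6.25 = 10.083333

10.083333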